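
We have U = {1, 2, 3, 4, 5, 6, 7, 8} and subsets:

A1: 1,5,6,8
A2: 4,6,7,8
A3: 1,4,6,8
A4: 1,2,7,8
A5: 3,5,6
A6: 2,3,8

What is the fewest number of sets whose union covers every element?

A1, A2, A6 together cover {1, 2, 3, 4, 5, 6, 7, 8} — every element.
No 2 of the 6 sets cover everything (all 15 pairs fall short), so 3 is minimum.

3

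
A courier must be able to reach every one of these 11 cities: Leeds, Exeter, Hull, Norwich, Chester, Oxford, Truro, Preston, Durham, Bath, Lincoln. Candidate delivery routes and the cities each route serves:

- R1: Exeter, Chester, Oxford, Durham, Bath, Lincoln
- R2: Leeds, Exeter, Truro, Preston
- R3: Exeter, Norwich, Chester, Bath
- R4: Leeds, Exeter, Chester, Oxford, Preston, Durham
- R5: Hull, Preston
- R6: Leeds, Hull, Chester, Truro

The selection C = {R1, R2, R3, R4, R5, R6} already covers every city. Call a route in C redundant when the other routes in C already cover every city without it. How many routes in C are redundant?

Drop R1: Lincoln uncovered — not redundant.
Drop R2: the rest still cover every city — redundant.
Drop R3: Norwich uncovered — not redundant.
Drop R4: the rest still cover every city — redundant.
Drop R5: the rest still cover every city — redundant.
Drop R6: the rest still cover every city — redundant.
4 redundant: R2, R4, R5, R6.

4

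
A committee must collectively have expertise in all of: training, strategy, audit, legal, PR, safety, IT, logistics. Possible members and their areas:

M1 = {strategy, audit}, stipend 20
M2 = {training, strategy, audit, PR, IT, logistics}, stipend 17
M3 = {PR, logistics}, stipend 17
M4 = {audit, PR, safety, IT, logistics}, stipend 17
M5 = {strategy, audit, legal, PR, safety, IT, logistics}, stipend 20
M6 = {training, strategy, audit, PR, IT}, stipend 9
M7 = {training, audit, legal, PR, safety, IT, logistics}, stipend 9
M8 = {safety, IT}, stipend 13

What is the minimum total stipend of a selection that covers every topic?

18

M6, M7 cover every topic at stipend 9 + 9 = 18.
Any cover uses at least 2 members; among all covering selections none totals below 18.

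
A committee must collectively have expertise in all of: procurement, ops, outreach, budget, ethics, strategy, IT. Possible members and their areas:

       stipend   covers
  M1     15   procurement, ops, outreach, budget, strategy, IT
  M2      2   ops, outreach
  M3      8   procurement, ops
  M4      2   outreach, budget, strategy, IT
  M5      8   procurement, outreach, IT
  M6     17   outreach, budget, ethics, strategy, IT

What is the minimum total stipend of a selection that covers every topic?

25

M3, M6 cover every topic at stipend 8 + 17 = 25.
Any cover uses at least 2 members; among all covering selections none totals below 25.
Greedy by coverage-per-stipend would pick M4, M2, M3, M6 for 29 — worse than the optimum 25.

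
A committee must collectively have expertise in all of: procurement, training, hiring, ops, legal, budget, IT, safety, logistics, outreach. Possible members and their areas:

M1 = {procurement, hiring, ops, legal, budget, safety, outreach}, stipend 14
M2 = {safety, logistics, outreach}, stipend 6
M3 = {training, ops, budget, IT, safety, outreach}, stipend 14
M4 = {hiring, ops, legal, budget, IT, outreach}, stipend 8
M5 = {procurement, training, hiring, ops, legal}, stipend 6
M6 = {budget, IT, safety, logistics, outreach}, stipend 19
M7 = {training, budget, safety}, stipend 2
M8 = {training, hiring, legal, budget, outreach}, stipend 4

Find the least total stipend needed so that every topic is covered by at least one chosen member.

20

M2, M4, M5 cover every topic at stipend 6 + 8 + 6 = 20.
Any cover uses at least 2 members; among all covering selections none totals below 20.
Greedy by coverage-per-stipend would pick M7, M8, M5, M2, M4 for 26 — worse than the optimum 20.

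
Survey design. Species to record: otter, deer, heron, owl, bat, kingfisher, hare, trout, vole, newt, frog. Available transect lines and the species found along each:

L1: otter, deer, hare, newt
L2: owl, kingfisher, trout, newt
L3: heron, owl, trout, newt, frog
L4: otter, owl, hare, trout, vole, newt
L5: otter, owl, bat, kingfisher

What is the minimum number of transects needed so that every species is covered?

L1, L3, L4, L5 together cover {otter, deer, heron, owl, bat, kingfisher, hare, trout, vole, newt, frog} — every species.
No 3 of the 5 transects cover everything (all 10 triples fall short), so 4 is minimum.

4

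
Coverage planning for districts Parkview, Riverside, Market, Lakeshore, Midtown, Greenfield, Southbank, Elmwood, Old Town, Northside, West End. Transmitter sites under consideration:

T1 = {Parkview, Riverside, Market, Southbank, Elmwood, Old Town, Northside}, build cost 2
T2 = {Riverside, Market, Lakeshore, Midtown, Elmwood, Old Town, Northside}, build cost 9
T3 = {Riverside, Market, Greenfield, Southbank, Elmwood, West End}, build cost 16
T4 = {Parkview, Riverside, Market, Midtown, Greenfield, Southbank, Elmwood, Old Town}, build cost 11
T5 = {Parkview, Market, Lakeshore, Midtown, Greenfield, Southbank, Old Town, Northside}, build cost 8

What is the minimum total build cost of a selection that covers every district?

T3, T5 cover every district at build cost 16 + 8 = 24.
Any cover uses at least 2 transmitter sites; among all covering selections none totals below 24.
Greedy by coverage-per-build cost would pick T1, T5, T3 for 26 — worse than the optimum 24.

24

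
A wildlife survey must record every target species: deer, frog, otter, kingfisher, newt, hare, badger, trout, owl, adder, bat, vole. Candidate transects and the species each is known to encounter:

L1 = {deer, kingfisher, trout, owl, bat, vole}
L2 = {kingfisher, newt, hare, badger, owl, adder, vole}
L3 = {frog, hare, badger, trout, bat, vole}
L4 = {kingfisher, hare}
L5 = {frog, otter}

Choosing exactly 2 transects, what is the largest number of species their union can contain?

Choosing L1, L2 covers {deer, kingfisher, newt, hare, badger, trout, owl, adder, bat, vole} — 10 species.
No choice of 2 transects does better; here frog, otter are left uncovered.

10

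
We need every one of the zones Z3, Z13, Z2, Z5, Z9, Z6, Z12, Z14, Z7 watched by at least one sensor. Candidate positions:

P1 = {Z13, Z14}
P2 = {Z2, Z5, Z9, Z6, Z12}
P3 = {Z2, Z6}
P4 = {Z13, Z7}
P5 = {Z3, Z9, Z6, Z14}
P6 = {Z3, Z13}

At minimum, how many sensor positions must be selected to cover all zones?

P2, P4, P5 together cover {Z3, Z13, Z2, Z5, Z9, Z6, Z12, Z14, Z7} — every zone.
No 2 of the 6 sensor positions cover everything (all 15 pairs fall short), so 3 is minimum.
Greedy (largest uncovered first) would take P2, P1, P4, P5 — 4 sensor positions — but 3 suffice.

3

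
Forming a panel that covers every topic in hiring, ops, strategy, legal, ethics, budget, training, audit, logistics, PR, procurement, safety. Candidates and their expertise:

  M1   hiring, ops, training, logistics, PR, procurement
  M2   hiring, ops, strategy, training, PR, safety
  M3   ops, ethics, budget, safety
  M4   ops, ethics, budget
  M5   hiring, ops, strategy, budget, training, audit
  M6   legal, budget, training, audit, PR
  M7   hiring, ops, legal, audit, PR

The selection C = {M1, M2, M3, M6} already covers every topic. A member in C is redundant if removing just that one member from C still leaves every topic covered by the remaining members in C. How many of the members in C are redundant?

0

Drop M1: logistics, procurement uncovered — not redundant.
Drop M2: strategy uncovered — not redundant.
Drop M3: ethics uncovered — not redundant.
Drop M6: legal, audit uncovered — not redundant.
None of the members in C is redundant.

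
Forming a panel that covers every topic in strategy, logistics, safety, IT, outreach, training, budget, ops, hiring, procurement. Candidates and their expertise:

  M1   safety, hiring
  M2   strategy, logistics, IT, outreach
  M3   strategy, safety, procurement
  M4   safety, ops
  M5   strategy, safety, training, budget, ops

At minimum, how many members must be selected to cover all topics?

4

M1, M2, M3, M5 together cover {strategy, logistics, safety, IT, outreach, training, budget, ops, hiring, procurement} — every topic.
No 3 of the 5 members cover everything (all 10 triples fall short), so 4 is minimum.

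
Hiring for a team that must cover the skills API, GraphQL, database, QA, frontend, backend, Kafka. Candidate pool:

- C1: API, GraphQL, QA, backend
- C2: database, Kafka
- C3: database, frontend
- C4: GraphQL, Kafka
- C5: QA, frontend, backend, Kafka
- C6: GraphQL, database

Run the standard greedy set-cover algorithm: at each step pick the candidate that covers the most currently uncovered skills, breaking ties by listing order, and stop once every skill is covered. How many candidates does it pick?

3

Pick 1: C1 covers 4 new skills (API, GraphQL, QA, backend).
Pick 2: C2 covers 2 new skills (database, Kafka).
Pick 3: C3 covers 1 new skills (frontend).
Greedy uses 3 candidates.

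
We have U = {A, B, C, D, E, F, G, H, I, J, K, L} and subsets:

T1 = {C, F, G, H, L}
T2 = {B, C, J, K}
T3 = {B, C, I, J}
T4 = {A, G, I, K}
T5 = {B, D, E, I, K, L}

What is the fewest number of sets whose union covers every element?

T1, T2, T4, T5 together cover {A, B, C, D, E, F, G, H, I, J, K, L} — every element.
No 3 of the 5 sets cover everything (all 10 triples fall short), so 4 is minimum.

4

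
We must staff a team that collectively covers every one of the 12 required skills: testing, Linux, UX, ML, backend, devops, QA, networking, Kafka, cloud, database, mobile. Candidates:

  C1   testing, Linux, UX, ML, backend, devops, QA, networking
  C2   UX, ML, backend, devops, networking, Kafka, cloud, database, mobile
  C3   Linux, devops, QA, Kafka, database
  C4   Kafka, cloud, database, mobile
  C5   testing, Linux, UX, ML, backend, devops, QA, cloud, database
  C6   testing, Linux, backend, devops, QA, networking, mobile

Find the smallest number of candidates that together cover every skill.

2

C1, C2 together cover {testing, Linux, UX, ML, backend, devops, QA, networking, Kafka, cloud, database, mobile} — every skill.
No single candidate contains all 12 skills, so 2 is optimal.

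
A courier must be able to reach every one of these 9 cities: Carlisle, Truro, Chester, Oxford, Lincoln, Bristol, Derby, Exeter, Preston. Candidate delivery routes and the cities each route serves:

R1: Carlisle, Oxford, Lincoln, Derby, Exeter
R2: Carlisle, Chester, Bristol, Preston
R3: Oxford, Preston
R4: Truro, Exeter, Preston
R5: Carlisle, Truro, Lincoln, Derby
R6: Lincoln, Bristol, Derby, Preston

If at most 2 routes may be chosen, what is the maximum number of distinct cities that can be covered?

Choosing R1, R2 covers {Carlisle, Chester, Oxford, Lincoln, Bristol, Derby, Exeter, Preston} — 8 cities.
No choice of 2 routes does better; here Truro is left uncovered.

8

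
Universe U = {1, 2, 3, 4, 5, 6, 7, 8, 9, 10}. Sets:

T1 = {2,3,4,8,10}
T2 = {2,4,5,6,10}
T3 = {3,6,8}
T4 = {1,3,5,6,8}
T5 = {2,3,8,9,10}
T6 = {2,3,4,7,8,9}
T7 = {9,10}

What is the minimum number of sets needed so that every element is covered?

3

T1, T4, T6 together cover {1, 2, 3, 4, 5, 6, 7, 8, 9, 10} — every element.
No 2 of the 7 sets cover everything (all 21 pairs fall short), so 3 is minimum.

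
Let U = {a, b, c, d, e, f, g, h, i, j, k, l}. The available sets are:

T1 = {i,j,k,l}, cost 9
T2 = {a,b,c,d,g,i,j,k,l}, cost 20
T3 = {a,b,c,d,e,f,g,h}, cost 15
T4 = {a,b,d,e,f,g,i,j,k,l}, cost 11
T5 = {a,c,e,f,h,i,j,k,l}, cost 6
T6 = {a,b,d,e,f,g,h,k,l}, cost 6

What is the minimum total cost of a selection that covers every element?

T5, T6 cover every element at cost 6 + 6 = 12.
Any cover uses at least 2 sets; among all covering selections none totals below 12.

12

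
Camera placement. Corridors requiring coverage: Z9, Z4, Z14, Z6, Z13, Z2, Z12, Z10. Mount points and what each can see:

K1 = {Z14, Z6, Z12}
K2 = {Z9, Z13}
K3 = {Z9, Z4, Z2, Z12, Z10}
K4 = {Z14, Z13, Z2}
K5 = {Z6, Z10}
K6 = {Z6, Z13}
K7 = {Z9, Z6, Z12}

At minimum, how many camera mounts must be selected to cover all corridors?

K1, K2, K3 together cover {Z9, Z4, Z14, Z6, Z13, Z2, Z12, Z10} — every corridor.
No 2 of the 7 camera mounts cover everything (all 21 pairs fall short), so 3 is minimum.

3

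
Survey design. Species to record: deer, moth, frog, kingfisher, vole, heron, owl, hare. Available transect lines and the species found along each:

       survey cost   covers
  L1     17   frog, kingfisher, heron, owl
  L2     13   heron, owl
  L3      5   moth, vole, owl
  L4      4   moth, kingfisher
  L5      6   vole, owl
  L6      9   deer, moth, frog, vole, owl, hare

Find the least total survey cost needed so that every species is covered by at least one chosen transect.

L1, L6 cover every species at survey cost 17 + 9 = 26.
Any cover uses at least 2 transects; among all covering selections none totals below 26.

26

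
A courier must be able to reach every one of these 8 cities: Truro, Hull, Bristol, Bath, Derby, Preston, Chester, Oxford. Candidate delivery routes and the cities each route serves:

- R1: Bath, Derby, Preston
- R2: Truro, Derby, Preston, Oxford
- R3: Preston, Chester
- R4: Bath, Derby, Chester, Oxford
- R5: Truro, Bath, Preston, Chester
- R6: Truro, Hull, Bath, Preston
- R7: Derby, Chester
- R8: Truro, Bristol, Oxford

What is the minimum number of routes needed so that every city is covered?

R4, R6, R8 together cover {Truro, Hull, Bristol, Bath, Derby, Preston, Chester, Oxford} — every city.
No 2 of the 8 routes cover everything (all 28 pairs fall short), so 3 is minimum.
Greedy (largest uncovered first) would take R2, R4, R6, R8 — 4 routes — but 3 suffice.

3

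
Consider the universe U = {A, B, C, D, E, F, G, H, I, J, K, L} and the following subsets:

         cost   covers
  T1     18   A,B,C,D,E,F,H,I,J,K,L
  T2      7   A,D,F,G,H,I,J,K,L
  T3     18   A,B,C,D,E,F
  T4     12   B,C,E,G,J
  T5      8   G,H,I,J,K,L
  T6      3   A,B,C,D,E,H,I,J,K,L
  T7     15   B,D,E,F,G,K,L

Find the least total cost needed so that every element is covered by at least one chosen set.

T2, T6 cover every element at cost 7 + 3 = 10.
Any cover uses at least 2 sets; among all covering selections none totals below 10.

10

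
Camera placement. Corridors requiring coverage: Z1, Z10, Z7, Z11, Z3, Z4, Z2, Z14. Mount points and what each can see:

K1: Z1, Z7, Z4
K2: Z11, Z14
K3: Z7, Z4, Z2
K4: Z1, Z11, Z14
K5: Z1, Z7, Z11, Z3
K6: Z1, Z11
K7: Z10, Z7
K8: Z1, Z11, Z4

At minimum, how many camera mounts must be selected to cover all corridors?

4

K2, K3, K5, K7 together cover {Z1, Z10, Z7, Z11, Z3, Z4, Z2, Z14} — every corridor.
No 3 of the 8 camera mounts cover everything (all 56 triples fall short), so 4 is minimum.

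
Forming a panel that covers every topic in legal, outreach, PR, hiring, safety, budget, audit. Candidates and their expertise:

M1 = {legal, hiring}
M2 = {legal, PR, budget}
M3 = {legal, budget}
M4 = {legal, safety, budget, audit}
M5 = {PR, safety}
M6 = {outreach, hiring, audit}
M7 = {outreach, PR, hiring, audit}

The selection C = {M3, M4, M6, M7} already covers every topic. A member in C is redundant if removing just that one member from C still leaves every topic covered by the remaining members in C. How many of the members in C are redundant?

2

Drop M3: the rest still cover every topic — redundant.
Drop M4: safety uncovered — not redundant.
Drop M6: the rest still cover every topic — redundant.
Drop M7: PR uncovered — not redundant.
2 redundant: M3, M6.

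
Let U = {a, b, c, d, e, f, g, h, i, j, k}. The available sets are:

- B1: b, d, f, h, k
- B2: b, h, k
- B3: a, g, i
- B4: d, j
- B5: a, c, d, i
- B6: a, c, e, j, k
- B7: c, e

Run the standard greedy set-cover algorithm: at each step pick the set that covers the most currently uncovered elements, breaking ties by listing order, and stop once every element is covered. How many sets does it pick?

Pick 1: B1 covers 5 new elements (b, d, f, h, k).
Pick 2: B6 covers 4 new elements (a, c, e, j).
Pick 3: B3 covers 2 new elements (g, i).
Greedy uses 3 sets.

3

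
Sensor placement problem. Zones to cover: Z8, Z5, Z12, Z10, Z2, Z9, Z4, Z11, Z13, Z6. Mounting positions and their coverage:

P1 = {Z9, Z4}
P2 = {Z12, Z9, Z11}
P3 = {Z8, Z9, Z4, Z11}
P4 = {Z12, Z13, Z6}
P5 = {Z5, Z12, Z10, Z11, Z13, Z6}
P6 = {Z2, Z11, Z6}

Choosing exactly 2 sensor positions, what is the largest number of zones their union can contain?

9

Choosing P3, P5 covers {Z8, Z5, Z12, Z10, Z9, Z4, Z11, Z13, Z6} — 9 zones.
No choice of 2 sensor positions does better; here Z2 is left uncovered.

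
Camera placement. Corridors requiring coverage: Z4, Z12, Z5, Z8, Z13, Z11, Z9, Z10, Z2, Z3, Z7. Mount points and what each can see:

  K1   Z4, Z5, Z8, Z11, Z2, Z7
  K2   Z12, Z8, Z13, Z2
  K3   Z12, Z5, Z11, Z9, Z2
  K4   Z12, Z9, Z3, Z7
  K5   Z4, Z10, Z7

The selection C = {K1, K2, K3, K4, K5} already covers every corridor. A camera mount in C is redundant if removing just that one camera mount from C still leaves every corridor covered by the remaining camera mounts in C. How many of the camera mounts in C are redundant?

Drop K1: the rest still cover every corridor — redundant.
Drop K2: Z13 uncovered — not redundant.
Drop K3: the rest still cover every corridor — redundant.
Drop K4: Z3 uncovered — not redundant.
Drop K5: Z10 uncovered — not redundant.
2 redundant: K1, K3.

2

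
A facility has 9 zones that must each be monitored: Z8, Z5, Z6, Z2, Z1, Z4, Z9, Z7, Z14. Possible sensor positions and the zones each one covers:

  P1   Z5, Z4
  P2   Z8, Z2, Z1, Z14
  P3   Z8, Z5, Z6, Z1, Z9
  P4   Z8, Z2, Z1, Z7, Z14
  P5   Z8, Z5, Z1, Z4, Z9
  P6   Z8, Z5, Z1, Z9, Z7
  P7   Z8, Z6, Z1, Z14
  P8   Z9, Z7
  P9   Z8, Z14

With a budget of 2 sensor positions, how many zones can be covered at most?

8

Choosing P3, P4 covers {Z8, Z5, Z6, Z2, Z1, Z9, Z7, Z14} — 8 zones.
No choice of 2 sensor positions does better; here Z4 is left uncovered.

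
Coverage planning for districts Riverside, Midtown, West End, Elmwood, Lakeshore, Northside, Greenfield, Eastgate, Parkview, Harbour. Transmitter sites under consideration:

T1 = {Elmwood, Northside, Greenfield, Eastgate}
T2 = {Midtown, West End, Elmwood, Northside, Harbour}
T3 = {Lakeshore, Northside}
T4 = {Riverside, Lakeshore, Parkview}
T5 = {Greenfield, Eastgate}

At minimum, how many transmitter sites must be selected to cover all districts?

T1, T2, T4 together cover {Riverside, Midtown, West End, Elmwood, Lakeshore, Northside, Greenfield, Eastgate, Parkview, Harbour} — every district.
No 2 of the 5 transmitter sites cover everything (all 10 pairs fall short), so 3 is minimum.

3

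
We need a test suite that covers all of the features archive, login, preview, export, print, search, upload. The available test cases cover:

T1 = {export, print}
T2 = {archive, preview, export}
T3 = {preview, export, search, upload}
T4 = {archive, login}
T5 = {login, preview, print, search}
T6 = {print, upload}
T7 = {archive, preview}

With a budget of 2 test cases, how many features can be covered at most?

Choosing T2, T5 covers {archive, login, preview, export, print, search} — 6 features.
No choice of 2 test cases does better; here upload is left uncovered.

6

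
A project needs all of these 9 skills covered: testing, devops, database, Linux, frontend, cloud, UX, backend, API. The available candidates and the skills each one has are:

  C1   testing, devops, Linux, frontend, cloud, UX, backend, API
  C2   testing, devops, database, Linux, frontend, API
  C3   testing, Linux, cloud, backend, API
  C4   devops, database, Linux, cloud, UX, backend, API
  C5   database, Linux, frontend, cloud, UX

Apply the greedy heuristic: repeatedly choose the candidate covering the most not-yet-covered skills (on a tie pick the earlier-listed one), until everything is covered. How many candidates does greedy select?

Pick 1: C1 covers 8 new skills (testing, devops, Linux, frontend, cloud, UX, backend, API).
Pick 2: C2 covers 1 new skills (database).
Greedy uses 2 candidates.

2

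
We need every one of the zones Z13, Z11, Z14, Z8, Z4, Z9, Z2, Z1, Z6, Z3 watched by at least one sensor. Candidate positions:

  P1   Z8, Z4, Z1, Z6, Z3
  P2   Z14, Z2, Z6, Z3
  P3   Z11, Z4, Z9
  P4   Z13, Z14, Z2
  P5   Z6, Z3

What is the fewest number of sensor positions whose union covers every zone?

P1, P3, P4 together cover {Z13, Z11, Z14, Z8, Z4, Z9, Z2, Z1, Z6, Z3} — every zone.
No 2 of the 5 sensor positions cover everything (all 10 pairs fall short), so 3 is minimum.

3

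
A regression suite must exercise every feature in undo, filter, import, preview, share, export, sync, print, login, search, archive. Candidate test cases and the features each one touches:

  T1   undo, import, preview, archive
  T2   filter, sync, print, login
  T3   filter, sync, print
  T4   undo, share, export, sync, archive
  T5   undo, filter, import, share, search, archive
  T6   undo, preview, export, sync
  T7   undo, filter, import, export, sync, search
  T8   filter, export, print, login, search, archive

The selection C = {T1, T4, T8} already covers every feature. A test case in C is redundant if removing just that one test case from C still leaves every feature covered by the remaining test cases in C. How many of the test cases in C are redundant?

Drop T1: import, preview uncovered — not redundant.
Drop T4: share, sync uncovered — not redundant.
Drop T8: filter, print, login, search uncovered — not redundant.
None of the test cases in C is redundant.

0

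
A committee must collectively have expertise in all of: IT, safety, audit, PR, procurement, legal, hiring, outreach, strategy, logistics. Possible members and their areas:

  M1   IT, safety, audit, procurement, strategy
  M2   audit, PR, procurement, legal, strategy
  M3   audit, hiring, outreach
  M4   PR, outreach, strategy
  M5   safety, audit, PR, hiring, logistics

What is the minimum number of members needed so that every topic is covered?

4

M1, M2, M3, M5 together cover {IT, safety, audit, PR, procurement, legal, hiring, outreach, strategy, logistics} — every topic.
No 3 of the 5 members cover everything (all 10 triples fall short), so 4 is minimum.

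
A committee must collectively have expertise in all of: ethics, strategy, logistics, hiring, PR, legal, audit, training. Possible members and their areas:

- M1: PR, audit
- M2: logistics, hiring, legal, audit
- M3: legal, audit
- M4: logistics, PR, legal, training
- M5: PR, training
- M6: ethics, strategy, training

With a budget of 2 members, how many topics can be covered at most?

7

Choosing M2, M6 covers {ethics, strategy, logistics, hiring, legal, audit, training} — 7 topics.
No choice of 2 members does better; here PR is left uncovered.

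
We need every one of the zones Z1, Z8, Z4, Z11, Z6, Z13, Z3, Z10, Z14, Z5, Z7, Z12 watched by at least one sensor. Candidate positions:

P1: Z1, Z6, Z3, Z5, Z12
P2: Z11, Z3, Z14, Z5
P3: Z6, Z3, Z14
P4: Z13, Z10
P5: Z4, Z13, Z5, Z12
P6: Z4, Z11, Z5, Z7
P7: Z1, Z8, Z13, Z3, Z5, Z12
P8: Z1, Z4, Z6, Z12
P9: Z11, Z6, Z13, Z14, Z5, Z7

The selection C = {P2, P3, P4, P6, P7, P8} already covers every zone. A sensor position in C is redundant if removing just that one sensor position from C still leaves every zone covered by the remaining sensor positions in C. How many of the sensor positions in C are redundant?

3

Drop P2: the rest still cover every zone — redundant.
Drop P3: the rest still cover every zone — redundant.
Drop P4: Z10 uncovered — not redundant.
Drop P6: Z7 uncovered — not redundant.
Drop P7: Z8 uncovered — not redundant.
Drop P8: the rest still cover every zone — redundant.
3 redundant: P2, P3, P8.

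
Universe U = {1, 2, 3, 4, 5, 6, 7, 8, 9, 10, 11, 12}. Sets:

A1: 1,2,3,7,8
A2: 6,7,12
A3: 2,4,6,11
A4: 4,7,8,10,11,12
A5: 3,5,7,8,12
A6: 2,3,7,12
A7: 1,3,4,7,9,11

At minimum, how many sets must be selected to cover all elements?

A3, A4, A5, A7 together cover {1, 2, 3, 4, 5, 6, 7, 8, 9, 10, 11, 12} — every element.
No 3 of the 7 sets cover everything (all 35 triples fall short), so 4 is minimum.
Greedy (largest uncovered first) would take A4, A1, A2, A5, A7 — 5 sets — but 4 suffice.

4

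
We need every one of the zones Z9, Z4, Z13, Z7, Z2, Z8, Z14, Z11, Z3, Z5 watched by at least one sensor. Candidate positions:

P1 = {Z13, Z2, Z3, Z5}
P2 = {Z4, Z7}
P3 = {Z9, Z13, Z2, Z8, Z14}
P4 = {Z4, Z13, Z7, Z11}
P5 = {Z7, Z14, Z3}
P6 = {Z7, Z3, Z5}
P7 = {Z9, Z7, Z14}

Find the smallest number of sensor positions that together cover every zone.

3

P1, P3, P4 together cover {Z9, Z4, Z13, Z7, Z2, Z8, Z14, Z11, Z3, Z5} — every zone.
No 2 of the 7 sensor positions cover everything (all 21 pairs fall short), so 3 is minimum.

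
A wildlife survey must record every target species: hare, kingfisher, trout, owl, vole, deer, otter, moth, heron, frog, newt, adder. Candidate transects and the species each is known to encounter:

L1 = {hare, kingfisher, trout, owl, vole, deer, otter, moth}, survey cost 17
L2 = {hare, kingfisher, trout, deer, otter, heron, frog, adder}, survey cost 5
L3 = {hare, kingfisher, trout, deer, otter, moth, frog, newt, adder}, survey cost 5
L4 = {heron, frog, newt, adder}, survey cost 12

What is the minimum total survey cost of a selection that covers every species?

L1, L2, L3 cover every species at survey cost 17 + 5 + 5 = 27.
Any cover uses at least 2 transects; among all covering selections none totals below 27.

27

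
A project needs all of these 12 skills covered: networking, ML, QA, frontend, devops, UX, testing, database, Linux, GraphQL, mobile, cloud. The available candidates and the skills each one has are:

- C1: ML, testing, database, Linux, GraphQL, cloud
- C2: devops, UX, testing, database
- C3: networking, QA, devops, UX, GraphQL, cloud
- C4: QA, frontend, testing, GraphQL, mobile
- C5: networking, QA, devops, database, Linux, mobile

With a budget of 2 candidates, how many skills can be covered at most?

10

Choosing C1, C3 covers {networking, ML, QA, devops, UX, testing, database, Linux, GraphQL, cloud} — 10 skills.
No choice of 2 candidates does better; here frontend, mobile are left uncovered.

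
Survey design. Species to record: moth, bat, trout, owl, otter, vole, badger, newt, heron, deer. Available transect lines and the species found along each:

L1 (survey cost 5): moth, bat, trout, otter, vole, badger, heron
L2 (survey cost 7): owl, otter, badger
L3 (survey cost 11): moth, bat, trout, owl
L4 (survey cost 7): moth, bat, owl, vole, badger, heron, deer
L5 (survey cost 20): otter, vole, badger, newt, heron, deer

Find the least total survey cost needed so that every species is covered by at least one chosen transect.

L3, L5 cover every species at survey cost 11 + 20 = 31.
Any cover uses at least 2 transects; among all covering selections none totals below 31.
Greedy by coverage-per-survey cost would pick L1, L4, L5 for 32 — worse than the optimum 31.

31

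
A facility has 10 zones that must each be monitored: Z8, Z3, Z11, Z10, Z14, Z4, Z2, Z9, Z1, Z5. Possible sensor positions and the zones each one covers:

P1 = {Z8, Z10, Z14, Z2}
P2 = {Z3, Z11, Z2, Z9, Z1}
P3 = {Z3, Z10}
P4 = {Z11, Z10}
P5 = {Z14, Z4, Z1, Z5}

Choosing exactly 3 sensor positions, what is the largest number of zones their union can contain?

10

Choosing P1, P2, P5 covers {Z8, Z3, Z11, Z10, Z14, Z4, Z2, Z9, Z1, Z5} — 10 zones.
That is all 10 zones.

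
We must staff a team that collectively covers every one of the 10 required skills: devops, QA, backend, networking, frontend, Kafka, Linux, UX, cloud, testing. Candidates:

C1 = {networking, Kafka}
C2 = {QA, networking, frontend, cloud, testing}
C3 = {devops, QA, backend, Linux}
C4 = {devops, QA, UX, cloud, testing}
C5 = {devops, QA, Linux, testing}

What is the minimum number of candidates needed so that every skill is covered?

C1, C2, C3, C4 together cover {devops, QA, backend, networking, frontend, Kafka, Linux, UX, cloud, testing} — every skill.
No 3 of the 5 candidates cover everything (all 10 triples fall short), so 4 is minimum.

4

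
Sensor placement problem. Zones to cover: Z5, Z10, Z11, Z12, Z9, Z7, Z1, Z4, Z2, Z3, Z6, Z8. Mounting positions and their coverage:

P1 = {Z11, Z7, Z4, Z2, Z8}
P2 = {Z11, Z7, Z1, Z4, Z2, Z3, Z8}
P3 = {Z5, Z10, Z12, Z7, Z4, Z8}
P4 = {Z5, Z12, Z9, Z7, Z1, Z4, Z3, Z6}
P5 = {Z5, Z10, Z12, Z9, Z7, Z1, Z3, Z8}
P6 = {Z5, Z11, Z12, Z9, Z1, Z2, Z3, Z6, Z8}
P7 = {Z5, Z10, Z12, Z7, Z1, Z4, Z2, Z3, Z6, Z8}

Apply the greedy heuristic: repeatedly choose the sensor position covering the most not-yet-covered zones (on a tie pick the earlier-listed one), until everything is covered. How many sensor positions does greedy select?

2

Pick 1: P7 covers 10 new zones (Z5, Z10, Z12, Z7, Z1, Z4, Z2, Z3, Z6, Z8).
Pick 2: P6 covers 2 new zones (Z11, Z9).
Greedy uses 2 sensor positions.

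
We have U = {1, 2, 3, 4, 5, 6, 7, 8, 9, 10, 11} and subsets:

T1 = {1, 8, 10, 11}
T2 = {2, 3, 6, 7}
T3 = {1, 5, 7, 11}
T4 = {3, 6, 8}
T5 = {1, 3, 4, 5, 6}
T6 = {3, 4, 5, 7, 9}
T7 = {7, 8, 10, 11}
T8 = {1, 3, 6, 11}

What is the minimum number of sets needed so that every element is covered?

T1, T2, T6 together cover {1, 2, 3, 4, 5, 6, 7, 8, 9, 10, 11} — every element.
No 2 of the 8 sets cover everything (all 28 pairs fall short), so 3 is minimum.
Greedy (largest uncovered first) would take T5, T7, T2, T6 — 4 sets — but 3 suffice.

3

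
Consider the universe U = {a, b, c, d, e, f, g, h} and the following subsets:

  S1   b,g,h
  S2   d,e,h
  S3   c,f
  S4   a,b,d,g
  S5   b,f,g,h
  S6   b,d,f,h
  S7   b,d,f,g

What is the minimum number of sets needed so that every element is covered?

3

S2, S3, S4 together cover {a, b, c, d, e, f, g, h} — every element.
No 2 of the 7 sets cover everything (all 21 pairs fall short), so 3 is minimum.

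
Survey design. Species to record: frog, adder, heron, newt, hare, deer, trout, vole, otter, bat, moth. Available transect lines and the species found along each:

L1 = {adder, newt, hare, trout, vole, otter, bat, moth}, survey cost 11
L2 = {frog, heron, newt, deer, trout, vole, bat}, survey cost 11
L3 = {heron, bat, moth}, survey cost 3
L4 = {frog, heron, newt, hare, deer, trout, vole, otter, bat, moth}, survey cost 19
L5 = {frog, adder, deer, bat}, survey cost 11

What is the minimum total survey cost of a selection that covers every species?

L1, L2 cover every species at survey cost 11 + 11 = 22.
Any cover uses at least 2 transects; among all covering selections none totals below 22.

22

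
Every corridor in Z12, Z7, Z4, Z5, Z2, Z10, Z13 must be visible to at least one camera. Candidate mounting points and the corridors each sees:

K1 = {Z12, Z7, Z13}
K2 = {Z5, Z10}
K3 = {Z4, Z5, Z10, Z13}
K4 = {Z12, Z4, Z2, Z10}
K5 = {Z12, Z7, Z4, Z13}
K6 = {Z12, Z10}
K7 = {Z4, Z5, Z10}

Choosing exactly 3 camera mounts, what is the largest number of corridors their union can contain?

7

Choosing K1, K2, K4 covers {Z12, Z7, Z4, Z5, Z2, Z10, Z13} — 7 corridors.
That is all 7 corridors.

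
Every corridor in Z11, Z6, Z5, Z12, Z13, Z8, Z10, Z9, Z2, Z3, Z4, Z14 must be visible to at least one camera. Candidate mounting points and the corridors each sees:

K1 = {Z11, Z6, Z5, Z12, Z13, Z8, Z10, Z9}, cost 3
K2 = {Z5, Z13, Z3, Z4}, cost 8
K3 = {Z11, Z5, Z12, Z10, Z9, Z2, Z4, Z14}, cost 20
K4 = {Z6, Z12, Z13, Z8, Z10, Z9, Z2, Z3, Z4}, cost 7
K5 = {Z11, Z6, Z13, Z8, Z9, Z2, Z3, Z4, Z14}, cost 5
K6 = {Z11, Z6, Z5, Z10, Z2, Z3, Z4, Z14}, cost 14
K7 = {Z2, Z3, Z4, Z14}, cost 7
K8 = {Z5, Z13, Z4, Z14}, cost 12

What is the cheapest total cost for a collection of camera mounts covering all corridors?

8

K1, K5 cover every corridor at cost 3 + 5 = 8.
Any cover uses at least 2 camera mounts; among all covering selections none totals below 8.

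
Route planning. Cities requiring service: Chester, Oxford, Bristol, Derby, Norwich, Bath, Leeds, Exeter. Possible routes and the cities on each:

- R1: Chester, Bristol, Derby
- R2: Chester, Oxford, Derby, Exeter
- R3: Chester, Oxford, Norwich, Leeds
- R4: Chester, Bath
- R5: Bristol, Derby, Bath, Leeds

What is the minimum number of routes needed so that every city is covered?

3

R2, R3, R5 together cover {Chester, Oxford, Bristol, Derby, Norwich, Bath, Leeds, Exeter} — every city.
No 2 of the 5 routes cover everything (all 10 pairs fall short), so 3 is minimum.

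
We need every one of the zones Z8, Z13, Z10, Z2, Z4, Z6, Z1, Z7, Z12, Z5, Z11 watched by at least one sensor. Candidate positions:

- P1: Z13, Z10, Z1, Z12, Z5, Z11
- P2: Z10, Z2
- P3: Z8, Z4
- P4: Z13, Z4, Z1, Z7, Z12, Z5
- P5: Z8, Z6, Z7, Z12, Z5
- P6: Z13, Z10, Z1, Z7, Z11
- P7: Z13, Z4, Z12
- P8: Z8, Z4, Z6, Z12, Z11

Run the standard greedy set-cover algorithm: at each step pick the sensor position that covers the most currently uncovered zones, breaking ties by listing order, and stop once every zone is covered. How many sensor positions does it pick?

Pick 1: P1 covers 6 new zones (Z13, Z10, Z1, Z12, Z5, Z11).
Pick 2: P5 covers 3 new zones (Z8, Z6, Z7).
Pick 3: P2 covers 1 new zones (Z2).
Pick 4: P3 covers 1 new zones (Z4).
Greedy uses 4 sensor positions. (The true minimum is 3.)

4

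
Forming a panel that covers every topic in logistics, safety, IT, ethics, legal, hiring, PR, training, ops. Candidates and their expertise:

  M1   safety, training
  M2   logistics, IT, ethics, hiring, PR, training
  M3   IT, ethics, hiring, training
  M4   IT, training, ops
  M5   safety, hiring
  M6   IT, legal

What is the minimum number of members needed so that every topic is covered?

M1, M2, M4, M6 together cover {logistics, safety, IT, ethics, legal, hiring, PR, training, ops} — every topic.
No 3 of the 6 members cover everything (all 20 triples fall short), so 4 is minimum.

4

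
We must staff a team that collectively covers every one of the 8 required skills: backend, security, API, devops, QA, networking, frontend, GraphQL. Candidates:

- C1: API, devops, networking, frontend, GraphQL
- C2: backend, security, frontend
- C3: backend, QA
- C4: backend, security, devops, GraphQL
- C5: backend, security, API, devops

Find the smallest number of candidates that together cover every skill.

3

C1, C2, C3 together cover {backend, security, API, devops, QA, networking, frontend, GraphQL} — every skill.
No 2 of the 5 candidates cover everything (all 10 pairs fall short), so 3 is minimum.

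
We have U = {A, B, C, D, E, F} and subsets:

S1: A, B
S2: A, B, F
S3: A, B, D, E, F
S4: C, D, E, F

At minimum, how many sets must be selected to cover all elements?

2

S1, S4 together cover {A, B, C, D, E, F} — every element.
No single set contains all 6 elements, so 2 is optimal.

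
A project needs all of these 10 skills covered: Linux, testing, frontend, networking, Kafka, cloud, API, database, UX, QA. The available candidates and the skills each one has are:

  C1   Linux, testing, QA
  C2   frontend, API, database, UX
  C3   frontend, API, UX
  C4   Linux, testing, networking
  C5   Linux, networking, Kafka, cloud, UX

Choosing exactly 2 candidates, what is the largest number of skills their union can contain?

8

Choosing C2, C5 covers {Linux, frontend, networking, Kafka, cloud, API, database, UX} — 8 skills.
No choice of 2 candidates does better; here testing, QA are left uncovered.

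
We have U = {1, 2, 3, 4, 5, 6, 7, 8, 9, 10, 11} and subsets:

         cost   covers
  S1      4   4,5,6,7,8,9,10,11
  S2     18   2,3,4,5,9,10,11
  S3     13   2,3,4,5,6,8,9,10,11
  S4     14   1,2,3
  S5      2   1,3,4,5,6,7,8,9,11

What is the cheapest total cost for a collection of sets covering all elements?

15

S3, S5 cover every element at cost 13 + 2 = 15.
Any cover uses at least 2 sets; among all covering selections none totals below 15.
Greedy by coverage-per-cost would pick S5, S1, S3 for 19 — worse than the optimum 15.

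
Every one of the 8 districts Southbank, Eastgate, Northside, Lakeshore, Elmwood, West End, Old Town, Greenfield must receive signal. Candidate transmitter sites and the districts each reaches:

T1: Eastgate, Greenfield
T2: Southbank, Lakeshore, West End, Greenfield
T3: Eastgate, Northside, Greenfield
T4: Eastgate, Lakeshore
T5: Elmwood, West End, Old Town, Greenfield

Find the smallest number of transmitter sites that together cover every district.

3

T2, T3, T5 together cover {Southbank, Eastgate, Northside, Lakeshore, Elmwood, West End, Old Town, Greenfield} — every district.
No 2 of the 5 transmitter sites cover everything (all 10 pairs fall short), so 3 is minimum.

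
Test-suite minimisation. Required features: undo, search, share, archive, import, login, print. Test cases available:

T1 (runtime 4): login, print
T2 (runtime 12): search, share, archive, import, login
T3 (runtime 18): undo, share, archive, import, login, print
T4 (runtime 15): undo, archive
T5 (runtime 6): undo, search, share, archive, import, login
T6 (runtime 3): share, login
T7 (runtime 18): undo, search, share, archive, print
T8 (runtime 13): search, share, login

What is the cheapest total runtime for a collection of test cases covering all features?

10

T1, T5 cover every feature at runtime 4 + 6 = 10.
Any cover uses at least 2 test cases; among all covering selections none totals below 10.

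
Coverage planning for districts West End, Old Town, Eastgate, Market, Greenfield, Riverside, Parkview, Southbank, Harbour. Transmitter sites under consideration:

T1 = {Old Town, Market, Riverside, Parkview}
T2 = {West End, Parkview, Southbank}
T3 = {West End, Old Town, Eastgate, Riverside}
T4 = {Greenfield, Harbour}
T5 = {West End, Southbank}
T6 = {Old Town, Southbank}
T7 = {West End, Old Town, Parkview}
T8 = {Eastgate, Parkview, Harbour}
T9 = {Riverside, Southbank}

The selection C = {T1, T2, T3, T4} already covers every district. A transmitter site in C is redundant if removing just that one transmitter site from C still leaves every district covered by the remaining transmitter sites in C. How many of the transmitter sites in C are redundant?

Drop T1: Market uncovered — not redundant.
Drop T2: Southbank uncovered — not redundant.
Drop T3: Eastgate uncovered — not redundant.
Drop T4: Greenfield, Harbour uncovered — not redundant.
None of the transmitter sites in C is redundant.

0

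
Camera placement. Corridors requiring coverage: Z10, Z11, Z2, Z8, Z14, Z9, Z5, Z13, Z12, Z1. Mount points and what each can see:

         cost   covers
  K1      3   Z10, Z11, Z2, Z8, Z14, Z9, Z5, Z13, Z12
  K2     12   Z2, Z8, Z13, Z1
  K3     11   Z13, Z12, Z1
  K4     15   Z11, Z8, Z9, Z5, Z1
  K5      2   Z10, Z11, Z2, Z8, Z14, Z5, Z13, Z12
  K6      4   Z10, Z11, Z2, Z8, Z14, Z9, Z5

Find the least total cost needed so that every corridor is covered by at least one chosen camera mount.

K1, K3 cover every corridor at cost 3 + 11 = 14.
Any cover uses at least 2 camera mounts; among all covering selections none totals below 14.

14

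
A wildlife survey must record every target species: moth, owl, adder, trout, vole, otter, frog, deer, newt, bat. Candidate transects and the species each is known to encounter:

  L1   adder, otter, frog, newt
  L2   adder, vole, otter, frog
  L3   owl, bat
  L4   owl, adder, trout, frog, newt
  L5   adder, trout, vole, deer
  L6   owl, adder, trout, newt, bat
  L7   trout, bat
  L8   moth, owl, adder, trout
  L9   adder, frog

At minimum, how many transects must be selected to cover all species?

L1, L3, L5, L8 together cover {moth, owl, adder, trout, vole, otter, frog, deer, newt, bat} — every species.
No 3 of the 9 transects cover everything (all 84 triples fall short), so 4 is minimum.
Greedy (largest uncovered first) would take L4, L2, L3, L5, L8 — 5 transects — but 4 suffice.

4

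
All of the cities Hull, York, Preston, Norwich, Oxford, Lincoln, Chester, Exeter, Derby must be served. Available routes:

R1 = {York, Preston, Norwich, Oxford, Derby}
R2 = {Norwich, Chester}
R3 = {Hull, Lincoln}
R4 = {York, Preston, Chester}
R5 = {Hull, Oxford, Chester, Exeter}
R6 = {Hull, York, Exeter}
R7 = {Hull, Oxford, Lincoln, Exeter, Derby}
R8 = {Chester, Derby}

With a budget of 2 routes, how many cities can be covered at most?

Choosing R1, R5 covers {Hull, York, Preston, Norwich, Oxford, Chester, Exeter, Derby} — 8 cities.
No choice of 2 routes does better; here Lincoln is left uncovered.

8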